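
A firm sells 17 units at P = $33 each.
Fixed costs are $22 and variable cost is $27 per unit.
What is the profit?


Total Revenue = P * Q = 33 * 17 = $561
Total Cost = FC + VC*Q = 22 + 27*17 = $481
Profit = TR - TC = 561 - 481 = $80

$80


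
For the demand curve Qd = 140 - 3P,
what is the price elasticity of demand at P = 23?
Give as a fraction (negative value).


dQ/dP = -3
At P = 23: Q = 140 - 3*23 = 71
E = (dQ/dP)(P/Q) = (-3)(23/71) = -69/71

-69/71


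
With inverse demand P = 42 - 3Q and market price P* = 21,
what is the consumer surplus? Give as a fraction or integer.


Maximum willingness to pay (at Q=0): P_max = 42
Quantity demanded at P* = 21:
Q* = (42 - 21)/3 = 7
CS = (1/2) * Q* * (P_max - P*)
CS = (1/2) * 7 * (42 - 21)
CS = (1/2) * 7 * 21 = 147/2

147/2


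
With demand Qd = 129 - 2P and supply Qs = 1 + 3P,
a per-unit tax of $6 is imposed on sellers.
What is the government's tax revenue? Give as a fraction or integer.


With tax on sellers, new supply: Qs' = 1 + 3(P - 6)
= 3P - 17
New equilibrium quantity:
Q_new = 353/5
Tax revenue = tax * Q_new = 6 * 353/5 = 2118/5

2118/5


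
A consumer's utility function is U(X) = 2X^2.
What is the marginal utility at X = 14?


MU = dU/dX = 2*2*X^(2-1)
MU = 4*X^1
At X = 14:
MU = 4 * 14^1
MU = 4 * 14 = 56

56


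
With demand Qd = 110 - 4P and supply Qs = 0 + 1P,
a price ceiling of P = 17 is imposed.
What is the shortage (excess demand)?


At P = 17:
Qd = 110 - 4*17 = 42
Qs = 0 + 1*17 = 17
Shortage = Qd - Qs = 42 - 17 = 25

25


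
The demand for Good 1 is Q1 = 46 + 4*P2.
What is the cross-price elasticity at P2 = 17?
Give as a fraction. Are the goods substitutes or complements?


dQ1/dP2 = 4
At P2 = 17: Q1 = 46 + 4*17 = 114
Exy = (dQ1/dP2)(P2/Q1) = 4 * 17 / 114 = 34/57
Since Exy > 0, the goods are substitutes.

34/57 (substitutes)


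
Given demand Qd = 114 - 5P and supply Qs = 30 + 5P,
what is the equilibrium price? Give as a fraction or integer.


At equilibrium, Qd = Qs.
114 - 5P = 30 + 5P
114 - 30 = 5P + 5P
84 = 10P
P* = 84/10 = 42/5

42/5


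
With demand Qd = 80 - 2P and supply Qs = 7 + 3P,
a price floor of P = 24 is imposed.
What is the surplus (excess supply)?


At P = 24:
Qd = 80 - 2*24 = 32
Qs = 7 + 3*24 = 79
Surplus = Qs - Qd = 79 - 32 = 47

47


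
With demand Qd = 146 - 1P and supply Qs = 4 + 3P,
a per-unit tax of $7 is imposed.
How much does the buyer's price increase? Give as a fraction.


With a per-unit tax, the buyer's price increase depends on relative slopes.
Supply slope: d = 3, Demand slope: b = 1
Buyer's price increase = d * tax / (b + d)
= 3 * 7 / (1 + 3)
= 21 / 4 = 21/4

21/4


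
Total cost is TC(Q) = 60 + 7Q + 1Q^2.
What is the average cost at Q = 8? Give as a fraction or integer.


TC(8) = 60 + 7*8 + 1*8^2
TC(8) = 60 + 56 + 64 = 180
AC = TC/Q = 180/8 = 45/2

45/2


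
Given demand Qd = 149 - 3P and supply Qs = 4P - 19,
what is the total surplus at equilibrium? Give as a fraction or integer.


Find equilibrium: 149 - 3P = 4P - 19
149 + 19 = 7P
P* = 168/7 = 24
Q* = 4*24 - 19 = 77
Inverse demand: P = 149/3 - Q/3, so P_max = 149/3
Inverse supply: P = 19/4 + Q/4, so P_min = 19/4
CS = (1/2) * 77 * (149/3 - 24) = 5929/6
PS = (1/2) * 77 * (24 - 19/4) = 5929/8
TS = CS + PS = 5929/6 + 5929/8 = 41503/24

41503/24


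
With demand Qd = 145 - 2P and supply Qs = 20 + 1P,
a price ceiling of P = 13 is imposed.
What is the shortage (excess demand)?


At P = 13:
Qd = 145 - 2*13 = 119
Qs = 20 + 1*13 = 33
Shortage = Qd - Qs = 119 - 33 = 86

86


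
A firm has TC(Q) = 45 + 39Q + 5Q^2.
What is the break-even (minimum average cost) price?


AC(Q) = 45/Q + 39 + 5Q
To minimize: dAC/dQ = -45/Q^2 + 5 = 0
Q^2 = 45/5 = 9
Q* = 3
Min AC = 45/3 + 39 + 5*3
Min AC = 15 + 39 + 15 = 69

69


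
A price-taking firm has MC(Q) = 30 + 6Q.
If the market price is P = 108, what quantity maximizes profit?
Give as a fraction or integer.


In perfect competition, profit is maximized where P = MC.
108 = 30 + 6Q
78 = 6Q
Q* = 78/6 = 13

13


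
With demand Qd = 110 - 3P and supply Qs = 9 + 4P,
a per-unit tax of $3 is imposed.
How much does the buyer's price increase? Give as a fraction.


With a per-unit tax, the buyer's price increase depends on relative slopes.
Supply slope: d = 4, Demand slope: b = 3
Buyer's price increase = d * tax / (b + d)
= 4 * 3 / (3 + 4)
= 12 / 7 = 12/7

12/7


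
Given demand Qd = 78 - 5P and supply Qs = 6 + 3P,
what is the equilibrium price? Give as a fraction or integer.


At equilibrium, Qd = Qs.
78 - 5P = 6 + 3P
78 - 6 = 5P + 3P
72 = 8P
P* = 72/8 = 9

9


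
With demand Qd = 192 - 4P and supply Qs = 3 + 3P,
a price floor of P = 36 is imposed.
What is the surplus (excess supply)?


At P = 36:
Qd = 192 - 4*36 = 48
Qs = 3 + 3*36 = 111
Surplus = Qs - Qd = 111 - 48 = 63

63


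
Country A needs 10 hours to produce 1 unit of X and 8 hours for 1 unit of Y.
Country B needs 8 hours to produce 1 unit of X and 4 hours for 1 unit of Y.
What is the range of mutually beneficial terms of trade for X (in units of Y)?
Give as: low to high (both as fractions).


Opportunity cost of X for Country A = hours_X / hours_Y = 10/8 = 5/4 units of Y
Opportunity cost of X for Country B = hours_X / hours_Y = 8/4 = 2 units of Y
Terms of trade must be between the two opportunity costs.
Range: 5/4 to 2

5/4 to 2


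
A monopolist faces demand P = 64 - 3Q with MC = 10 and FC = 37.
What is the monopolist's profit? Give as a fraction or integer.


MR = MC: 64 - 6Q = 10
Q* = 9
P* = 64 - 3*9 = 37
Profit = (P* - MC)*Q* - FC
= (37 - 10)*9 - 37
= 27*9 - 37
= 243 - 37 = 206

206


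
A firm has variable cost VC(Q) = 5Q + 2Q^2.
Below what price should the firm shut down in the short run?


AVC(Q) = VC(Q)/Q = 5 + 2Q
AVC is increasing in Q, so minimum AVC is at Q -> 0+.
Min AVC = 5
The firm should shut down if P < 5.

5


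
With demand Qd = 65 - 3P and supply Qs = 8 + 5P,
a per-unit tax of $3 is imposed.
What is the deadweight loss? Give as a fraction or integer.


Pre-tax equilibrium quantity: Q* = 349/8
Post-tax equilibrium quantity: Q_tax = 38
Reduction in quantity: Q* - Q_tax = 45/8
DWL = (1/2) * tax * (Q* - Q_tax)
DWL = (1/2) * 3 * 45/8 = 135/16

135/16


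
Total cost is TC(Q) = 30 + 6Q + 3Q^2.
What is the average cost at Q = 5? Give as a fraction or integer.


TC(5) = 30 + 6*5 + 3*5^2
TC(5) = 30 + 30 + 75 = 135
AC = TC/Q = 135/5 = 27

27


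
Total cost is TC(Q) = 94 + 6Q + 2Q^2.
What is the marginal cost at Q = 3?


MC = dTC/dQ = 6 + 2*2*Q
At Q = 3:
MC = 6 + 4*3
MC = 6 + 12 = 18

18


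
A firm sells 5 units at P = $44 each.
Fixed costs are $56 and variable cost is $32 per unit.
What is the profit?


Total Revenue = P * Q = 44 * 5 = $220
Total Cost = FC + VC*Q = 56 + 32*5 = $216
Profit = TR - TC = 220 - 216 = $4

$4


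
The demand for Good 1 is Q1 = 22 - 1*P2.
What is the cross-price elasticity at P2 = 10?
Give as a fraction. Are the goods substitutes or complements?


dQ1/dP2 = -1
At P2 = 10: Q1 = 22 - 1*10 = 12
Exy = (dQ1/dP2)(P2/Q1) = -1 * 10 / 12 = -5/6
Since Exy < 0, the goods are complements.

-5/6 (complements)


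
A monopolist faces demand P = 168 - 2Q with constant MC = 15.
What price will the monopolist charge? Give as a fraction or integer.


MR = 168 - 4Q
Set MR = MC: 168 - 4Q = 15
Q* = 153/4
Substitute into demand:
P* = 168 - 2*153/4 = 183/2

183/2


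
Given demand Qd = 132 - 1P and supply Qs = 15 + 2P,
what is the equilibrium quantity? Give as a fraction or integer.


First find equilibrium price:
132 - 1P = 15 + 2P
P* = 117/3 = 39
Then substitute into demand:
Q* = 132 - 1 * 39 = 93

93


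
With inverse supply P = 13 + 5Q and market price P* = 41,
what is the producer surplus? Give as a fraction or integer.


Minimum supply price (at Q=0): P_min = 13
Quantity supplied at P* = 41:
Q* = (41 - 13)/5 = 28/5
PS = (1/2) * Q* * (P* - P_min)
PS = (1/2) * 28/5 * (41 - 13)
PS = (1/2) * 28/5 * 28 = 392/5

392/5


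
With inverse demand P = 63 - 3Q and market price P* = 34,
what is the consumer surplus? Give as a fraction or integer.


Maximum willingness to pay (at Q=0): P_max = 63
Quantity demanded at P* = 34:
Q* = (63 - 34)/3 = 29/3
CS = (1/2) * Q* * (P_max - P*)
CS = (1/2) * 29/3 * (63 - 34)
CS = (1/2) * 29/3 * 29 = 841/6

841/6


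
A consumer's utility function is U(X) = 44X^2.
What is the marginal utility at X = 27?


MU = dU/dX = 44*2*X^(2-1)
MU = 88*X^1
At X = 27:
MU = 88 * 27^1
MU = 88 * 27 = 2376

2376


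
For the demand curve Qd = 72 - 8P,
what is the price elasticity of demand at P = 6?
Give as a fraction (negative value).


dQ/dP = -8
At P = 6: Q = 72 - 8*6 = 24
E = (dQ/dP)(P/Q) = (-8)(6/24) = -2

-2


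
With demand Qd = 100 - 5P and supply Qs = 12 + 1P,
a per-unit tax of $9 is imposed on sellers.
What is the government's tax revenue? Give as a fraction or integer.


With tax on sellers, new supply: Qs' = 12 + 1(P - 9)
= 3 + 1P
New equilibrium quantity:
Q_new = 115/6
Tax revenue = tax * Q_new = 9 * 115/6 = 345/2

345/2


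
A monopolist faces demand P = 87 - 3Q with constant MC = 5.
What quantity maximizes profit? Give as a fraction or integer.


TR = P*Q = (87 - 3Q)Q = 87Q - 3Q^2
MR = dTR/dQ = 87 - 6Q
Set MR = MC:
87 - 6Q = 5
82 = 6Q
Q* = 82/6 = 41/3

41/3


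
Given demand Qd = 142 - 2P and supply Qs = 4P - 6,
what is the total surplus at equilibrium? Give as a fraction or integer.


Find equilibrium: 142 - 2P = 4P - 6
142 + 6 = 6P
P* = 148/6 = 74/3
Q* = 4*74/3 - 6 = 278/3
Inverse demand: P = 71 - Q/2, so P_max = 71
Inverse supply: P = 3/2 + Q/4, so P_min = 3/2
CS = (1/2) * 278/3 * (71 - 74/3) = 19321/9
PS = (1/2) * 278/3 * (74/3 - 3/2) = 19321/18
TS = CS + PS = 19321/9 + 19321/18 = 19321/6

19321/6


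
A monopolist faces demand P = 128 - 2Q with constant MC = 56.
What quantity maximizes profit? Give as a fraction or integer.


TR = P*Q = (128 - 2Q)Q = 128Q - 2Q^2
MR = dTR/dQ = 128 - 4Q
Set MR = MC:
128 - 4Q = 56
72 = 4Q
Q* = 72/4 = 18

18


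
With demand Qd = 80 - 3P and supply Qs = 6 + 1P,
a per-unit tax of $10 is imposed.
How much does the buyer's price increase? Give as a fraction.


With a per-unit tax, the buyer's price increase depends on relative slopes.
Supply slope: d = 1, Demand slope: b = 3
Buyer's price increase = d * tax / (b + d)
= 1 * 10 / (3 + 1)
= 10 / 4 = 5/2

5/2


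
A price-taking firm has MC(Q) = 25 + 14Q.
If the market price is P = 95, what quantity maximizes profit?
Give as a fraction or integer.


In perfect competition, profit is maximized where P = MC.
95 = 25 + 14Q
70 = 14Q
Q* = 70/14 = 5

5


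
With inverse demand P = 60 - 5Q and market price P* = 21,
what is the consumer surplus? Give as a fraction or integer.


Maximum willingness to pay (at Q=0): P_max = 60
Quantity demanded at P* = 21:
Q* = (60 - 21)/5 = 39/5
CS = (1/2) * Q* * (P_max - P*)
CS = (1/2) * 39/5 * (60 - 21)
CS = (1/2) * 39/5 * 39 = 1521/10

1521/10


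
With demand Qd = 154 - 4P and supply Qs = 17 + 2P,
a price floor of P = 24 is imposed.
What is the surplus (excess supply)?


At P = 24:
Qd = 154 - 4*24 = 58
Qs = 17 + 2*24 = 65
Surplus = Qs - Qd = 65 - 58 = 7

7


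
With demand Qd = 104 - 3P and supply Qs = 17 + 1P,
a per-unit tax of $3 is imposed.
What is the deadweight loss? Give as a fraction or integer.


Pre-tax equilibrium quantity: Q* = 155/4
Post-tax equilibrium quantity: Q_tax = 73/2
Reduction in quantity: Q* - Q_tax = 9/4
DWL = (1/2) * tax * (Q* - Q_tax)
DWL = (1/2) * 3 * 9/4 = 27/8

27/8


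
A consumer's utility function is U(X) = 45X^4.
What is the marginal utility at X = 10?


MU = dU/dX = 45*4*X^(4-1)
MU = 180*X^3
At X = 10:
MU = 180 * 10^3
MU = 180 * 1000 = 180000

180000


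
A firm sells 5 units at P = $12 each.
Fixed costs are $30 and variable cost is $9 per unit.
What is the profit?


Total Revenue = P * Q = 12 * 5 = $60
Total Cost = FC + VC*Q = 30 + 9*5 = $75
Profit = TR - TC = 60 - 75 = $-15

$-15


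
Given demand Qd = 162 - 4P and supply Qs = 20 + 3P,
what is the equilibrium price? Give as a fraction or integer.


At equilibrium, Qd = Qs.
162 - 4P = 20 + 3P
162 - 20 = 4P + 3P
142 = 7P
P* = 142/7 = 142/7

142/7


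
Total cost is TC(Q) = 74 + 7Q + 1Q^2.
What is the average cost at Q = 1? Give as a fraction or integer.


TC(1) = 74 + 7*1 + 1*1^2
TC(1) = 74 + 7 + 1 = 82
AC = TC/Q = 82/1 = 82

82


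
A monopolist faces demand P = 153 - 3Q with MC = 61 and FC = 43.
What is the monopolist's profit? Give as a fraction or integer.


MR = MC: 153 - 6Q = 61
Q* = 46/3
P* = 153 - 3*46/3 = 107
Profit = (P* - MC)*Q* - FC
= (107 - 61)*46/3 - 43
= 46*46/3 - 43
= 2116/3 - 43 = 1987/3

1987/3


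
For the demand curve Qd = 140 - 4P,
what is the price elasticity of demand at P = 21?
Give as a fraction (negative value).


dQ/dP = -4
At P = 21: Q = 140 - 4*21 = 56
E = (dQ/dP)(P/Q) = (-4)(21/56) = -3/2

-3/2


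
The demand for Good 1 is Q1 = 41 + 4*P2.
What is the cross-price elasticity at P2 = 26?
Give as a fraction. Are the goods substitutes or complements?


dQ1/dP2 = 4
At P2 = 26: Q1 = 41 + 4*26 = 145
Exy = (dQ1/dP2)(P2/Q1) = 4 * 26 / 145 = 104/145
Since Exy > 0, the goods are substitutes.

104/145 (substitutes)


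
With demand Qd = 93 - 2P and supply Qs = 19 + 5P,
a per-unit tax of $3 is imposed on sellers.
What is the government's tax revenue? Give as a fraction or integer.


With tax on sellers, new supply: Qs' = 19 + 5(P - 3)
= 4 + 5P
New equilibrium quantity:
Q_new = 473/7
Tax revenue = tax * Q_new = 3 * 473/7 = 1419/7

1419/7


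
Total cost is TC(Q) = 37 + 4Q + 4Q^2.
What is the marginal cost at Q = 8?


MC = dTC/dQ = 4 + 2*4*Q
At Q = 8:
MC = 4 + 8*8
MC = 4 + 64 = 68

68


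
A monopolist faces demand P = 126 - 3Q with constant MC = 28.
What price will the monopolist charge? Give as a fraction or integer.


MR = 126 - 6Q
Set MR = MC: 126 - 6Q = 28
Q* = 49/3
Substitute into demand:
P* = 126 - 3*49/3 = 77

77


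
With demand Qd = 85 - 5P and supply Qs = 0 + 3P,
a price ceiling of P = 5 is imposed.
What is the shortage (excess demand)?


At P = 5:
Qd = 85 - 5*5 = 60
Qs = 0 + 3*5 = 15
Shortage = Qd - Qs = 60 - 15 = 45

45


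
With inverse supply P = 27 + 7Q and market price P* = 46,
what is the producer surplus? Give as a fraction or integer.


Minimum supply price (at Q=0): P_min = 27
Quantity supplied at P* = 46:
Q* = (46 - 27)/7 = 19/7
PS = (1/2) * Q* * (P* - P_min)
PS = (1/2) * 19/7 * (46 - 27)
PS = (1/2) * 19/7 * 19 = 361/14

361/14


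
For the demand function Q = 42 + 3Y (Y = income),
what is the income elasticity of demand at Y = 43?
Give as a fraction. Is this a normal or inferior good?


dQ/dY = 3
At Y = 43: Q = 42 + 3*43 = 171
Ey = (dQ/dY)(Y/Q) = 3 * 43 / 171 = 43/57
Since Ey > 0, this is a normal good.

43/57 (normal good)


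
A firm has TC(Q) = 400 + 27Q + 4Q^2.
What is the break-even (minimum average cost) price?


AC(Q) = 400/Q + 27 + 4Q
To minimize: dAC/dQ = -400/Q^2 + 4 = 0
Q^2 = 400/4 = 100
Q* = 10
Min AC = 400/10 + 27 + 4*10
Min AC = 40 + 27 + 40 = 107

107


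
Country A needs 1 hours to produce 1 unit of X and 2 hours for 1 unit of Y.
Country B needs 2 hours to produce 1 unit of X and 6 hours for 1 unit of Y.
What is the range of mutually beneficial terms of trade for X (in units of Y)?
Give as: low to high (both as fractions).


Opportunity cost of X for Country A = hours_X / hours_Y = 1/2 = 1/2 units of Y
Opportunity cost of X for Country B = hours_X / hours_Y = 2/6 = 1/3 units of Y
Terms of trade must be between the two opportunity costs.
Range: 1/3 to 1/2

1/3 to 1/2


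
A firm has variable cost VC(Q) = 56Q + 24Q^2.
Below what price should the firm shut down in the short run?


AVC(Q) = VC(Q)/Q = 56 + 24Q
AVC is increasing in Q, so minimum AVC is at Q -> 0+.
Min AVC = 56
The firm should shut down if P < 56.

56


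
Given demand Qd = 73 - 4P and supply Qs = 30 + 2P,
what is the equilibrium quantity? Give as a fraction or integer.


First find equilibrium price:
73 - 4P = 30 + 2P
P* = 43/6 = 43/6
Then substitute into demand:
Q* = 73 - 4 * 43/6 = 133/3

133/3


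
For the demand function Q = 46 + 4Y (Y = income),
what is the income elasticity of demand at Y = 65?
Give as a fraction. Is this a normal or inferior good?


dQ/dY = 4
At Y = 65: Q = 46 + 4*65 = 306
Ey = (dQ/dY)(Y/Q) = 4 * 65 / 306 = 130/153
Since Ey > 0, this is a normal good.

130/153 (normal good)


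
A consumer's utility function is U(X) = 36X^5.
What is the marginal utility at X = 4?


MU = dU/dX = 36*5*X^(5-1)
MU = 180*X^4
At X = 4:
MU = 180 * 4^4
MU = 180 * 256 = 46080

46080


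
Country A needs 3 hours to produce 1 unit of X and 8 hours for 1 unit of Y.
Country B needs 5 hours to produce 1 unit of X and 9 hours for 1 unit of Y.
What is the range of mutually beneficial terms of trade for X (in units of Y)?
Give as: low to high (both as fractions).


Opportunity cost of X for Country A = hours_X / hours_Y = 3/8 = 3/8 units of Y
Opportunity cost of X for Country B = hours_X / hours_Y = 5/9 = 5/9 units of Y
Terms of trade must be between the two opportunity costs.
Range: 3/8 to 5/9

3/8 to 5/9


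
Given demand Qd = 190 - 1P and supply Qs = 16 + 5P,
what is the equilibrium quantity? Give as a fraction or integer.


First find equilibrium price:
190 - 1P = 16 + 5P
P* = 174/6 = 29
Then substitute into demand:
Q* = 190 - 1 * 29 = 161

161


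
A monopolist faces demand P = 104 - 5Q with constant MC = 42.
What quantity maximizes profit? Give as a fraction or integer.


TR = P*Q = (104 - 5Q)Q = 104Q - 5Q^2
MR = dTR/dQ = 104 - 10Q
Set MR = MC:
104 - 10Q = 42
62 = 10Q
Q* = 62/10 = 31/5

31/5


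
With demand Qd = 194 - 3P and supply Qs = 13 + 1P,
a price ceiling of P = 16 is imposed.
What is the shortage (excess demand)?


At P = 16:
Qd = 194 - 3*16 = 146
Qs = 13 + 1*16 = 29
Shortage = Qd - Qs = 146 - 29 = 117

117


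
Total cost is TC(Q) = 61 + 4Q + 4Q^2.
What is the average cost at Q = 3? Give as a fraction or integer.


TC(3) = 61 + 4*3 + 4*3^2
TC(3) = 61 + 12 + 36 = 109
AC = TC/Q = 109/3 = 109/3

109/3


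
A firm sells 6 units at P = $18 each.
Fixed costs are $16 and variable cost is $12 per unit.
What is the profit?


Total Revenue = P * Q = 18 * 6 = $108
Total Cost = FC + VC*Q = 16 + 12*6 = $88
Profit = TR - TC = 108 - 88 = $20

$20


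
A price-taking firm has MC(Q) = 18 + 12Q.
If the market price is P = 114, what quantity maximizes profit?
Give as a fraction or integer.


In perfect competition, profit is maximized where P = MC.
114 = 18 + 12Q
96 = 12Q
Q* = 96/12 = 8

8


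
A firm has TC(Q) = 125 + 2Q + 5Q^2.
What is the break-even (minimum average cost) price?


AC(Q) = 125/Q + 2 + 5Q
To minimize: dAC/dQ = -125/Q^2 + 5 = 0
Q^2 = 125/5 = 25
Q* = 5
Min AC = 125/5 + 2 + 5*5
Min AC = 25 + 2 + 25 = 52

52


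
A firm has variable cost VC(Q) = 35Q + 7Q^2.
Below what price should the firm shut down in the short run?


AVC(Q) = VC(Q)/Q = 35 + 7Q
AVC is increasing in Q, so minimum AVC is at Q -> 0+.
Min AVC = 35
The firm should shut down if P < 35.

35


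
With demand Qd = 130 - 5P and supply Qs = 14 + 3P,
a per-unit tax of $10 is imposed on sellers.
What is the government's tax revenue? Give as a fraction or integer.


With tax on sellers, new supply: Qs' = 14 + 3(P - 10)
= 3P - 16
New equilibrium quantity:
Q_new = 155/4
Tax revenue = tax * Q_new = 10 * 155/4 = 775/2

775/2


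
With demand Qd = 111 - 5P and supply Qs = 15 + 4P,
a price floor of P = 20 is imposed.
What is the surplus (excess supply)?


At P = 20:
Qd = 111 - 5*20 = 11
Qs = 15 + 4*20 = 95
Surplus = Qs - Qd = 95 - 11 = 84

84


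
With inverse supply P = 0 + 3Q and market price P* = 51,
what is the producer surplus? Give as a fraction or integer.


Minimum supply price (at Q=0): P_min = 0
Quantity supplied at P* = 51:
Q* = (51 - 0)/3 = 17
PS = (1/2) * Q* * (P* - P_min)
PS = (1/2) * 17 * (51 - 0)
PS = (1/2) * 17 * 51 = 867/2

867/2


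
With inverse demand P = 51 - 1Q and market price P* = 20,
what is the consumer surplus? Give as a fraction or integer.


Maximum willingness to pay (at Q=0): P_max = 51
Quantity demanded at P* = 20:
Q* = (51 - 20)/1 = 31
CS = (1/2) * Q* * (P_max - P*)
CS = (1/2) * 31 * (51 - 20)
CS = (1/2) * 31 * 31 = 961/2

961/2


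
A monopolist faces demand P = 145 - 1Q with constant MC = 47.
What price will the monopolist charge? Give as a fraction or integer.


MR = 145 - 2Q
Set MR = MC: 145 - 2Q = 47
Q* = 49
Substitute into demand:
P* = 145 - 1*49 = 96

96


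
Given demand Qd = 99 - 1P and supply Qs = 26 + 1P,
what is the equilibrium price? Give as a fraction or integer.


At equilibrium, Qd = Qs.
99 - 1P = 26 + 1P
99 - 26 = 1P + 1P
73 = 2P
P* = 73/2 = 73/2

73/2


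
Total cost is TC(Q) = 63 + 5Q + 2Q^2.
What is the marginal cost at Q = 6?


MC = dTC/dQ = 5 + 2*2*Q
At Q = 6:
MC = 5 + 4*6
MC = 5 + 24 = 29

29


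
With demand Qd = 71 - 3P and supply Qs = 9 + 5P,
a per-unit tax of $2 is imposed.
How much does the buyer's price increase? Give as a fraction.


With a per-unit tax, the buyer's price increase depends on relative slopes.
Supply slope: d = 5, Demand slope: b = 3
Buyer's price increase = d * tax / (b + d)
= 5 * 2 / (3 + 5)
= 10 / 8 = 5/4

5/4


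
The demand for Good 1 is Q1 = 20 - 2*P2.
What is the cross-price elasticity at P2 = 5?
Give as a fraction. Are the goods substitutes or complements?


dQ1/dP2 = -2
At P2 = 5: Q1 = 20 - 2*5 = 10
Exy = (dQ1/dP2)(P2/Q1) = -2 * 5 / 10 = -1
Since Exy < 0, the goods are complements.

-1 (complements)


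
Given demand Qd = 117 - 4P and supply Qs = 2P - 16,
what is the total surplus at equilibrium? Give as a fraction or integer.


Find equilibrium: 117 - 4P = 2P - 16
117 + 16 = 6P
P* = 133/6 = 133/6
Q* = 2*133/6 - 16 = 85/3
Inverse demand: P = 117/4 - Q/4, so P_max = 117/4
Inverse supply: P = 8 + Q/2, so P_min = 8
CS = (1/2) * 85/3 * (117/4 - 133/6) = 7225/72
PS = (1/2) * 85/3 * (133/6 - 8) = 7225/36
TS = CS + PS = 7225/72 + 7225/36 = 7225/24

7225/24


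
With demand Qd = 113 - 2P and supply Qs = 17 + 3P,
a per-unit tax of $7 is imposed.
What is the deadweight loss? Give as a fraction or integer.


Pre-tax equilibrium quantity: Q* = 373/5
Post-tax equilibrium quantity: Q_tax = 331/5
Reduction in quantity: Q* - Q_tax = 42/5
DWL = (1/2) * tax * (Q* - Q_tax)
DWL = (1/2) * 7 * 42/5 = 147/5

147/5


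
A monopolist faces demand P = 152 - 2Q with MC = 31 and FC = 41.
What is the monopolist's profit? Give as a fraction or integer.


MR = MC: 152 - 4Q = 31
Q* = 121/4
P* = 152 - 2*121/4 = 183/2
Profit = (P* - MC)*Q* - FC
= (183/2 - 31)*121/4 - 41
= 121/2*121/4 - 41
= 14641/8 - 41 = 14313/8

14313/8


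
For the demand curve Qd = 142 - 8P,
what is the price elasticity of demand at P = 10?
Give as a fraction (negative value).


dQ/dP = -8
At P = 10: Q = 142 - 8*10 = 62
E = (dQ/dP)(P/Q) = (-8)(10/62) = -40/31

-40/31


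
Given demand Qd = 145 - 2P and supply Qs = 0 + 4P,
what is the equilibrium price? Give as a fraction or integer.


At equilibrium, Qd = Qs.
145 - 2P = 0 + 4P
145 - 0 = 2P + 4P
145 = 6P
P* = 145/6 = 145/6

145/6


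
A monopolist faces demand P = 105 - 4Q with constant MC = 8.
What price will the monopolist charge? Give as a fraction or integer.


MR = 105 - 8Q
Set MR = MC: 105 - 8Q = 8
Q* = 97/8
Substitute into demand:
P* = 105 - 4*97/8 = 113/2

113/2


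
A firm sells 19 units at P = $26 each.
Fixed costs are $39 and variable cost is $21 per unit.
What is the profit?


Total Revenue = P * Q = 26 * 19 = $494
Total Cost = FC + VC*Q = 39 + 21*19 = $438
Profit = TR - TC = 494 - 438 = $56

$56


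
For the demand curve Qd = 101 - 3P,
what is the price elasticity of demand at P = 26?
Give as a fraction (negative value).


dQ/dP = -3
At P = 26: Q = 101 - 3*26 = 23
E = (dQ/dP)(P/Q) = (-3)(26/23) = -78/23

-78/23


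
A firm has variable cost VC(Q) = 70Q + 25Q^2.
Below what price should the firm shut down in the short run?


AVC(Q) = VC(Q)/Q = 70 + 25Q
AVC is increasing in Q, so minimum AVC is at Q -> 0+.
Min AVC = 70
The firm should shut down if P < 70.

70


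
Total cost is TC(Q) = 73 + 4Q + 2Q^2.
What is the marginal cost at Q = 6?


MC = dTC/dQ = 4 + 2*2*Q
At Q = 6:
MC = 4 + 4*6
MC = 4 + 24 = 28

28


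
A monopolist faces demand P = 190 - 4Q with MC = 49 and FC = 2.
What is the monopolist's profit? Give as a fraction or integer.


MR = MC: 190 - 8Q = 49
Q* = 141/8
P* = 190 - 4*141/8 = 239/2
Profit = (P* - MC)*Q* - FC
= (239/2 - 49)*141/8 - 2
= 141/2*141/8 - 2
= 19881/16 - 2 = 19849/16

19849/16


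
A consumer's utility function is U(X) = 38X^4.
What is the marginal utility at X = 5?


MU = dU/dX = 38*4*X^(4-1)
MU = 152*X^3
At X = 5:
MU = 152 * 5^3
MU = 152 * 125 = 19000

19000


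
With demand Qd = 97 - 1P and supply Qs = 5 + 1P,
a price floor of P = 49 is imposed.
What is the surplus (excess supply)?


At P = 49:
Qd = 97 - 1*49 = 48
Qs = 5 + 1*49 = 54
Surplus = Qs - Qd = 54 - 48 = 6

6


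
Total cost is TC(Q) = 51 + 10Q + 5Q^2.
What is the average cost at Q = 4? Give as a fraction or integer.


TC(4) = 51 + 10*4 + 5*4^2
TC(4) = 51 + 40 + 80 = 171
AC = TC/Q = 171/4 = 171/4

171/4


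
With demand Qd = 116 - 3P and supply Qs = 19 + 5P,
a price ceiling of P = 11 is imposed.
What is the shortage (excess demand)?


At P = 11:
Qd = 116 - 3*11 = 83
Qs = 19 + 5*11 = 74
Shortage = Qd - Qs = 83 - 74 = 9

9


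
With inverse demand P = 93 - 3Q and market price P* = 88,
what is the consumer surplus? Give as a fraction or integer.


Maximum willingness to pay (at Q=0): P_max = 93
Quantity demanded at P* = 88:
Q* = (93 - 88)/3 = 5/3
CS = (1/2) * Q* * (P_max - P*)
CS = (1/2) * 5/3 * (93 - 88)
CS = (1/2) * 5/3 * 5 = 25/6

25/6


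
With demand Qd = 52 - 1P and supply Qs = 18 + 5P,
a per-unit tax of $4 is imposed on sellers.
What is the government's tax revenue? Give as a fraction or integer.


With tax on sellers, new supply: Qs' = 18 + 5(P - 4)
= 5P - 2
New equilibrium quantity:
Q_new = 43
Tax revenue = tax * Q_new = 4 * 43 = 172

172


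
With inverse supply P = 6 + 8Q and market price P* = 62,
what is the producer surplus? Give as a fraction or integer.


Minimum supply price (at Q=0): P_min = 6
Quantity supplied at P* = 62:
Q* = (62 - 6)/8 = 7
PS = (1/2) * Q* * (P* - P_min)
PS = (1/2) * 7 * (62 - 6)
PS = (1/2) * 7 * 56 = 196

196


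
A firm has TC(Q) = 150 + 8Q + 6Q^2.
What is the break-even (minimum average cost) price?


AC(Q) = 150/Q + 8 + 6Q
To minimize: dAC/dQ = -150/Q^2 + 6 = 0
Q^2 = 150/6 = 25
Q* = 5
Min AC = 150/5 + 8 + 6*5
Min AC = 30 + 8 + 30 = 68

68


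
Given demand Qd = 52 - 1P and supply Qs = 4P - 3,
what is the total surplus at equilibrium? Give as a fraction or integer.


Find equilibrium: 52 - 1P = 4P - 3
52 + 3 = 5P
P* = 55/5 = 11
Q* = 4*11 - 3 = 41
Inverse demand: P = 52 - Q/1, so P_max = 52
Inverse supply: P = 3/4 + Q/4, so P_min = 3/4
CS = (1/2) * 41 * (52 - 11) = 1681/2
PS = (1/2) * 41 * (11 - 3/4) = 1681/8
TS = CS + PS = 1681/2 + 1681/8 = 8405/8

8405/8


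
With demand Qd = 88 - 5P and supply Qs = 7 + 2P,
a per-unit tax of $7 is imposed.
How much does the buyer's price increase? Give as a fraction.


With a per-unit tax, the buyer's price increase depends on relative slopes.
Supply slope: d = 2, Demand slope: b = 5
Buyer's price increase = d * tax / (b + d)
= 2 * 7 / (5 + 2)
= 14 / 7 = 2

2


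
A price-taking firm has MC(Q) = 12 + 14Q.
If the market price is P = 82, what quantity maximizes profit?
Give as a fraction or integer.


In perfect competition, profit is maximized where P = MC.
82 = 12 + 14Q
70 = 14Q
Q* = 70/14 = 5

5


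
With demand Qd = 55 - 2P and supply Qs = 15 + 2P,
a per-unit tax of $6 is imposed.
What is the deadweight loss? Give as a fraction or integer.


Pre-tax equilibrium quantity: Q* = 35
Post-tax equilibrium quantity: Q_tax = 29
Reduction in quantity: Q* - Q_tax = 6
DWL = (1/2) * tax * (Q* - Q_tax)
DWL = (1/2) * 6 * 6 = 18

18


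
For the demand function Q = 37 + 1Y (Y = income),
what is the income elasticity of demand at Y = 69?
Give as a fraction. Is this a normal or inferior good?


dQ/dY = 1
At Y = 69: Q = 37 + 1*69 = 106
Ey = (dQ/dY)(Y/Q) = 1 * 69 / 106 = 69/106
Since Ey > 0, this is a normal good.

69/106 (normal good)


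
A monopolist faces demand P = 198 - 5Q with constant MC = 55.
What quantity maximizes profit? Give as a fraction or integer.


TR = P*Q = (198 - 5Q)Q = 198Q - 5Q^2
MR = dTR/dQ = 198 - 10Q
Set MR = MC:
198 - 10Q = 55
143 = 10Q
Q* = 143/10 = 143/10

143/10


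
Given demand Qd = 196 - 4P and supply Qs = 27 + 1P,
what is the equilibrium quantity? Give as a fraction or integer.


First find equilibrium price:
196 - 4P = 27 + 1P
P* = 169/5 = 169/5
Then substitute into demand:
Q* = 196 - 4 * 169/5 = 304/5

304/5


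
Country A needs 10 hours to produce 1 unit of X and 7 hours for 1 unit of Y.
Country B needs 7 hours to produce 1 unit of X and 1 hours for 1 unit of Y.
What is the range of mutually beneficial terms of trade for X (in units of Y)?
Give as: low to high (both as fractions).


Opportunity cost of X for Country A = hours_X / hours_Y = 10/7 = 10/7 units of Y
Opportunity cost of X for Country B = hours_X / hours_Y = 7/1 = 7 units of Y
Terms of trade must be between the two opportunity costs.
Range: 10/7 to 7

10/7 to 7


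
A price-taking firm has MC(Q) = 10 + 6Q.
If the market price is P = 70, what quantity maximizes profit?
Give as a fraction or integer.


In perfect competition, profit is maximized where P = MC.
70 = 10 + 6Q
60 = 6Q
Q* = 60/6 = 10

10


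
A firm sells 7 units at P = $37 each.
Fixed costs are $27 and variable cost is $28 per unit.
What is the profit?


Total Revenue = P * Q = 37 * 7 = $259
Total Cost = FC + VC*Q = 27 + 28*7 = $223
Profit = TR - TC = 259 - 223 = $36

$36


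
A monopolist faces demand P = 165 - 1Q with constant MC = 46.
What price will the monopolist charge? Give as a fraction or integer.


MR = 165 - 2Q
Set MR = MC: 165 - 2Q = 46
Q* = 119/2
Substitute into demand:
P* = 165 - 1*119/2 = 211/2

211/2


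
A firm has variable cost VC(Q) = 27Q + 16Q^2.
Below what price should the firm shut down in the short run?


AVC(Q) = VC(Q)/Q = 27 + 16Q
AVC is increasing in Q, so minimum AVC is at Q -> 0+.
Min AVC = 27
The firm should shut down if P < 27.

27


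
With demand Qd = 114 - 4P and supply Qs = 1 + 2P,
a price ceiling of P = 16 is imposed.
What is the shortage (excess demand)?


At P = 16:
Qd = 114 - 4*16 = 50
Qs = 1 + 2*16 = 33
Shortage = Qd - Qs = 50 - 33 = 17

17


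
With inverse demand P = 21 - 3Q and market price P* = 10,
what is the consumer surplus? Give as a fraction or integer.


Maximum willingness to pay (at Q=0): P_max = 21
Quantity demanded at P* = 10:
Q* = (21 - 10)/3 = 11/3
CS = (1/2) * Q* * (P_max - P*)
CS = (1/2) * 11/3 * (21 - 10)
CS = (1/2) * 11/3 * 11 = 121/6

121/6


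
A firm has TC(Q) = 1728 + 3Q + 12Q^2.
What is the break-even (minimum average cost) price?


AC(Q) = 1728/Q + 3 + 12Q
To minimize: dAC/dQ = -1728/Q^2 + 12 = 0
Q^2 = 1728/12 = 144
Q* = 12
Min AC = 1728/12 + 3 + 12*12
Min AC = 144 + 3 + 144 = 291

291


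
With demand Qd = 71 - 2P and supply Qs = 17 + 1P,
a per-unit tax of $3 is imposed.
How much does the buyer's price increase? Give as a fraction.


With a per-unit tax, the buyer's price increase depends on relative slopes.
Supply slope: d = 1, Demand slope: b = 2
Buyer's price increase = d * tax / (b + d)
= 1 * 3 / (2 + 1)
= 3 / 3 = 1

1


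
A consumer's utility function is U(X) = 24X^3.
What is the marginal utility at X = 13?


MU = dU/dX = 24*3*X^(3-1)
MU = 72*X^2
At X = 13:
MU = 72 * 13^2
MU = 72 * 169 = 12168

12168


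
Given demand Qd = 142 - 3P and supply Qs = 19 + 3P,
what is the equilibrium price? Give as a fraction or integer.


At equilibrium, Qd = Qs.
142 - 3P = 19 + 3P
142 - 19 = 3P + 3P
123 = 6P
P* = 123/6 = 41/2

41/2


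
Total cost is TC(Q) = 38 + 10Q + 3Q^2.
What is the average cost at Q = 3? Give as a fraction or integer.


TC(3) = 38 + 10*3 + 3*3^2
TC(3) = 38 + 30 + 27 = 95
AC = TC/Q = 95/3 = 95/3

95/3


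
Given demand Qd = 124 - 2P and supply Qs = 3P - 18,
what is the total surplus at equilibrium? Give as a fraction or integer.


Find equilibrium: 124 - 2P = 3P - 18
124 + 18 = 5P
P* = 142/5 = 142/5
Q* = 3*142/5 - 18 = 336/5
Inverse demand: P = 62 - Q/2, so P_max = 62
Inverse supply: P = 6 + Q/3, so P_min = 6
CS = (1/2) * 336/5 * (62 - 142/5) = 28224/25
PS = (1/2) * 336/5 * (142/5 - 6) = 18816/25
TS = CS + PS = 28224/25 + 18816/25 = 9408/5

9408/5


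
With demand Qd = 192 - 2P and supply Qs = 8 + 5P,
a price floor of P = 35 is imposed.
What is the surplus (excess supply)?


At P = 35:
Qd = 192 - 2*35 = 122
Qs = 8 + 5*35 = 183
Surplus = Qs - Qd = 183 - 122 = 61

61


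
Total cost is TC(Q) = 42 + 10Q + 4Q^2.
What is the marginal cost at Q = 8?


MC = dTC/dQ = 10 + 2*4*Q
At Q = 8:
MC = 10 + 8*8
MC = 10 + 64 = 74

74


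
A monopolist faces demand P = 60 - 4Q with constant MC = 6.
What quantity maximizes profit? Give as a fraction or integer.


TR = P*Q = (60 - 4Q)Q = 60Q - 4Q^2
MR = dTR/dQ = 60 - 8Q
Set MR = MC:
60 - 8Q = 6
54 = 8Q
Q* = 54/8 = 27/4

27/4


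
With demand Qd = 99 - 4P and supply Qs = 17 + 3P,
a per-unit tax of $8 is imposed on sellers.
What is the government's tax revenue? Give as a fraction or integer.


With tax on sellers, new supply: Qs' = 17 + 3(P - 8)
= 3P - 7
New equilibrium quantity:
Q_new = 269/7
Tax revenue = tax * Q_new = 8 * 269/7 = 2152/7

2152/7


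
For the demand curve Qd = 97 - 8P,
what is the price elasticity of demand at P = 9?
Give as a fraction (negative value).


dQ/dP = -8
At P = 9: Q = 97 - 8*9 = 25
E = (dQ/dP)(P/Q) = (-8)(9/25) = -72/25

-72/25


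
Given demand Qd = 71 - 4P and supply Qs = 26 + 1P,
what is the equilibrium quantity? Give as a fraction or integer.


First find equilibrium price:
71 - 4P = 26 + 1P
P* = 45/5 = 9
Then substitute into demand:
Q* = 71 - 4 * 9 = 35

35


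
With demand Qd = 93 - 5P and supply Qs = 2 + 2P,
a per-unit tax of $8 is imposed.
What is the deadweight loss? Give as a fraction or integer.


Pre-tax equilibrium quantity: Q* = 28
Post-tax equilibrium quantity: Q_tax = 116/7
Reduction in quantity: Q* - Q_tax = 80/7
DWL = (1/2) * tax * (Q* - Q_tax)
DWL = (1/2) * 8 * 80/7 = 320/7

320/7


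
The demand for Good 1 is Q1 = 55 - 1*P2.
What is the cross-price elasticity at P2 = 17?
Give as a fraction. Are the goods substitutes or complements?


dQ1/dP2 = -1
At P2 = 17: Q1 = 55 - 1*17 = 38
Exy = (dQ1/dP2)(P2/Q1) = -1 * 17 / 38 = -17/38
Since Exy < 0, the goods are complements.

-17/38 (complements)


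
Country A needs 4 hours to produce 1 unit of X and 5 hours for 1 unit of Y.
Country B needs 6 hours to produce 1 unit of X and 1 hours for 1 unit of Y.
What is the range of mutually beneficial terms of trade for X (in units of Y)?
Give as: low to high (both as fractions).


Opportunity cost of X for Country A = hours_X / hours_Y = 4/5 = 4/5 units of Y
Opportunity cost of X for Country B = hours_X / hours_Y = 6/1 = 6 units of Y
Terms of trade must be between the two opportunity costs.
Range: 4/5 to 6

4/5 to 6


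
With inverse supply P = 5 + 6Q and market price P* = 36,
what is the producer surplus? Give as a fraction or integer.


Minimum supply price (at Q=0): P_min = 5
Quantity supplied at P* = 36:
Q* = (36 - 5)/6 = 31/6
PS = (1/2) * Q* * (P* - P_min)
PS = (1/2) * 31/6 * (36 - 5)
PS = (1/2) * 31/6 * 31 = 961/12

961/12


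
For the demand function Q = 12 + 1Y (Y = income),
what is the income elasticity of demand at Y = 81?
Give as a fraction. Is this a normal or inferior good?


dQ/dY = 1
At Y = 81: Q = 12 + 1*81 = 93
Ey = (dQ/dY)(Y/Q) = 1 * 81 / 93 = 27/31
Since Ey > 0, this is a normal good.

27/31 (normal good)


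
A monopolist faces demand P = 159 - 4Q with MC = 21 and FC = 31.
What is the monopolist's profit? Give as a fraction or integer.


MR = MC: 159 - 8Q = 21
Q* = 69/4
P* = 159 - 4*69/4 = 90
Profit = (P* - MC)*Q* - FC
= (90 - 21)*69/4 - 31
= 69*69/4 - 31
= 4761/4 - 31 = 4637/4

4637/4


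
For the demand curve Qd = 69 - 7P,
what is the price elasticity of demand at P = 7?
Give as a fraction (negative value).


dQ/dP = -7
At P = 7: Q = 69 - 7*7 = 20
E = (dQ/dP)(P/Q) = (-7)(7/20) = -49/20

-49/20


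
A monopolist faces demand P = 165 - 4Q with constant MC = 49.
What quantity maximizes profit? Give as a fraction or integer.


TR = P*Q = (165 - 4Q)Q = 165Q - 4Q^2
MR = dTR/dQ = 165 - 8Q
Set MR = MC:
165 - 8Q = 49
116 = 8Q
Q* = 116/8 = 29/2

29/2


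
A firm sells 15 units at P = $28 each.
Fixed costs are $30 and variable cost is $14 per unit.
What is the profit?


Total Revenue = P * Q = 28 * 15 = $420
Total Cost = FC + VC*Q = 30 + 14*15 = $240
Profit = TR - TC = 420 - 240 = $180

$180


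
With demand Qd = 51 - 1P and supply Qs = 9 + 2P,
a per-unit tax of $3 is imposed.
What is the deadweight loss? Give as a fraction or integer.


Pre-tax equilibrium quantity: Q* = 37
Post-tax equilibrium quantity: Q_tax = 35
Reduction in quantity: Q* - Q_tax = 2
DWL = (1/2) * tax * (Q* - Q_tax)
DWL = (1/2) * 3 * 2 = 3

3


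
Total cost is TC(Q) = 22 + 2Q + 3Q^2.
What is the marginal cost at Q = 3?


MC = dTC/dQ = 2 + 2*3*Q
At Q = 3:
MC = 2 + 6*3
MC = 2 + 18 = 20

20


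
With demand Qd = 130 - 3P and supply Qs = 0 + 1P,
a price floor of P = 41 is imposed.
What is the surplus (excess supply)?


At P = 41:
Qd = 130 - 3*41 = 7
Qs = 0 + 1*41 = 41
Surplus = Qs - Qd = 41 - 7 = 34

34


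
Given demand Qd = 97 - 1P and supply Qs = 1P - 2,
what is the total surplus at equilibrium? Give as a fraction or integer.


Find equilibrium: 97 - 1P = 1P - 2
97 + 2 = 2P
P* = 99/2 = 99/2
Q* = 1*99/2 - 2 = 95/2
Inverse demand: P = 97 - Q/1, so P_max = 97
Inverse supply: P = 2 + Q/1, so P_min = 2
CS = (1/2) * 95/2 * (97 - 99/2) = 9025/8
PS = (1/2) * 95/2 * (99/2 - 2) = 9025/8
TS = CS + PS = 9025/8 + 9025/8 = 9025/4

9025/4


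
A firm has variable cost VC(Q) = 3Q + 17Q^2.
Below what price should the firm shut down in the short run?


AVC(Q) = VC(Q)/Q = 3 + 17Q
AVC is increasing in Q, so minimum AVC is at Q -> 0+.
Min AVC = 3
The firm should shut down if P < 3.

3


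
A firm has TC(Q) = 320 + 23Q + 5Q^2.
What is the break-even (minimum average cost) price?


AC(Q) = 320/Q + 23 + 5Q
To minimize: dAC/dQ = -320/Q^2 + 5 = 0
Q^2 = 320/5 = 64
Q* = 8
Min AC = 320/8 + 23 + 5*8
Min AC = 40 + 23 + 40 = 103

103


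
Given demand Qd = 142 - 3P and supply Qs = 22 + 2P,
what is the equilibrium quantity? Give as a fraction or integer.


First find equilibrium price:
142 - 3P = 22 + 2P
P* = 120/5 = 24
Then substitute into demand:
Q* = 142 - 3 * 24 = 70

70


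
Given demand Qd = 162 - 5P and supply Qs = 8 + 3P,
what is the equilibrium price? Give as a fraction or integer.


At equilibrium, Qd = Qs.
162 - 5P = 8 + 3P
162 - 8 = 5P + 3P
154 = 8P
P* = 154/8 = 77/4

77/4


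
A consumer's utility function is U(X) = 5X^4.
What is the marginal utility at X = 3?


MU = dU/dX = 5*4*X^(4-1)
MU = 20*X^3
At X = 3:
MU = 20 * 3^3
MU = 20 * 27 = 540

540


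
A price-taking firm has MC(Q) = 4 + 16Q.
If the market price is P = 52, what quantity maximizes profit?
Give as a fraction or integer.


In perfect competition, profit is maximized where P = MC.
52 = 4 + 16Q
48 = 16Q
Q* = 48/16 = 3

3


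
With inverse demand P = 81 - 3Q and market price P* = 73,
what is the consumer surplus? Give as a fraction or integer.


Maximum willingness to pay (at Q=0): P_max = 81
Quantity demanded at P* = 73:
Q* = (81 - 73)/3 = 8/3
CS = (1/2) * Q* * (P_max - P*)
CS = (1/2) * 8/3 * (81 - 73)
CS = (1/2) * 8/3 * 8 = 32/3

32/3


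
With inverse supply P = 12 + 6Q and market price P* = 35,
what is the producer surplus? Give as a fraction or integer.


Minimum supply price (at Q=0): P_min = 12
Quantity supplied at P* = 35:
Q* = (35 - 12)/6 = 23/6
PS = (1/2) * Q* * (P* - P_min)
PS = (1/2) * 23/6 * (35 - 12)
PS = (1/2) * 23/6 * 23 = 529/12

529/12
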